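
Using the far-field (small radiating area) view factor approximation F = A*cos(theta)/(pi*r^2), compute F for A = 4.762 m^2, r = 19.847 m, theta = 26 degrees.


cos(26 deg) = 0.89879
pi*r^2 = 1237.5
F = 4.762 * 0.89879 / 1237.5 = 0.0034587

0.0034587


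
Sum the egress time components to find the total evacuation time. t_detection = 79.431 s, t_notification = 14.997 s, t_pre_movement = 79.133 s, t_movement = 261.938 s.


Total = 79.431 + 14.997 + 79.133 + 261.938 = 435.499 s

435.499 s


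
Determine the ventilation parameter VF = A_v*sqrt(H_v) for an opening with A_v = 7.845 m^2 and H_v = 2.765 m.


sqrt(H_v) = 1.6628
VF = 7.845 * 1.6628 = 13.045 m^(5/2)

13.045 m^(5/2)


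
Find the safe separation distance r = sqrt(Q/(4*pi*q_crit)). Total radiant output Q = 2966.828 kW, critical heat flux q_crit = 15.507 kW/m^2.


4*pi*q_crit = 194.87
Q/(4*pi*q_crit) = 15.225
r = sqrt(15.225) = 3.9019 m

3.9019 m


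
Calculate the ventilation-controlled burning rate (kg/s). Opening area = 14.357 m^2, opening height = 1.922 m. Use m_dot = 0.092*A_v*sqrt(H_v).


sqrt(H_v) = 1.3864
m_dot = 0.092 * 14.357 * 1.3864 = 1.8312 kg/s

1.8312 kg/s


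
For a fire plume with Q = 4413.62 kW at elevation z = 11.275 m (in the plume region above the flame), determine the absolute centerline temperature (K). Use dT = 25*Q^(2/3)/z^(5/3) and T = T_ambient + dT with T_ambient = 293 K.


Q^(2/3) = 269.07
z^(5/3) = 56.693
dT = 25 * 269.07 / 56.693 = 118.65 K
T = 293 + 118.65 = 411.65 K

411.65 K


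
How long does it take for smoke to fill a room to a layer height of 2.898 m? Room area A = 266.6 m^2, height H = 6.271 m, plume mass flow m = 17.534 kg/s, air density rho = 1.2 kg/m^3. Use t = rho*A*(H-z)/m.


H - z = 3.373 m
t = 1.2 * 266.6 * 3.373 / 17.534 = 61.543 s

61.543 s


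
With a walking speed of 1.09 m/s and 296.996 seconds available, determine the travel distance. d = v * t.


d = 1.09 * 296.996 = 323.73 m

323.73 m


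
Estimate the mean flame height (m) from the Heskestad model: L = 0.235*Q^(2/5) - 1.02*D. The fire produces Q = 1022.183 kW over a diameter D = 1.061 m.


Q^(2/5) = 15.989
0.235 * Q^(2/5) = 3.7573
1.02 * D = 1.0822
L = 2.6751 m

2.6751 m


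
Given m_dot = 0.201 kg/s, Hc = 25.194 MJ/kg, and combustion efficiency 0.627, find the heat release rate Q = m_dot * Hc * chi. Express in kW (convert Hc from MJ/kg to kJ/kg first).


Hc = 25.194 MJ/kg = 25.194 * 1000 kJ/kg = 25194 kJ/kg
Q = 0.201 kg/s * 25194 kJ/kg * 0.627 = 3175.1 kW

3175.1 kW


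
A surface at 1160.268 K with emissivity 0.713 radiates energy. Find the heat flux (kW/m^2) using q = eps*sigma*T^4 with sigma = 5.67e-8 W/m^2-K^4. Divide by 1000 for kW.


T^4 = 1.8123e+12
q = 0.713 * 5.67e-8 * 1.8123e+12 / 1000 = 73.267 kW/m^2

73.267 kW/m^2


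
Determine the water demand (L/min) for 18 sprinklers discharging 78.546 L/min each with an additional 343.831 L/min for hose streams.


Sprinkler demand = 18 * 78.546 = 1413.828 L/min
Total = 1413.828 + 343.831 = 1757.659 L/min

1757.659 L/min


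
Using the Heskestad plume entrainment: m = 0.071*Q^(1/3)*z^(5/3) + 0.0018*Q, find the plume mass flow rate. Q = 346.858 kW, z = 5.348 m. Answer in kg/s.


Q^(1/3) = 7.0261
z^(5/3) = 16.355
First term = 0.071 * 7.0261 * 16.355 = 8.1588
Second term = 0.0018 * 346.858 = 0.62434
m = 8.7832 kg/s

8.7832 kg/s


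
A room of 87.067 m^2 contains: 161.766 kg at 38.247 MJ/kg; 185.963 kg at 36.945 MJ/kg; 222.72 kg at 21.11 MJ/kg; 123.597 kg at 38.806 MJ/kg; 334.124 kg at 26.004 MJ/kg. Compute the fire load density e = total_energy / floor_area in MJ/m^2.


Total energy = 161.766*38.247 + 185.963*36.945 + 222.72*21.11 + 123.597*38.806 + 334.124*26.004
= 6187.064 + 6870.403 + 4701.619 + 4796.305 + 8688.560
= 31243.95 MJ
e = 31243.95 / 87.067 = 358.85 MJ/m^2

358.85 MJ/m^2


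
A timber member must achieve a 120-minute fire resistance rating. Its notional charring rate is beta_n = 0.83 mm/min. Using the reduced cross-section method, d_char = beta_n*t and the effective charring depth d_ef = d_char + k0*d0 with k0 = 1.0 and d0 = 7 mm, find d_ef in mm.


d_char = 0.83 * 120 = 99.6 mm
d_ef = 99.6 + 1.0*7 = 106.6 mm

106.6 mm


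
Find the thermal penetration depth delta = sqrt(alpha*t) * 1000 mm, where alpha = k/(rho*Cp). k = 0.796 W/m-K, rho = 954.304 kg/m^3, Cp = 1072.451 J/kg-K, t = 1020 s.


alpha = 0.796 / (954.304 * 1072.451) = 7.7777e-07 m^2/s
alpha * t = 0.00079332
delta = sqrt(0.00079332) * 1000 = 28.166 mm

28.166 mm


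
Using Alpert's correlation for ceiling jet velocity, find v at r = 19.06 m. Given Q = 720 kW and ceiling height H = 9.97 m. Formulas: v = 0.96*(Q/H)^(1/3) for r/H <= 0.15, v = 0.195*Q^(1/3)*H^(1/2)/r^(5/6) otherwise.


r/H = 19.06 / 9.97 = 1.9117
r/H > 0.15, so v = 0.195*Q^(1/3)*H^(1/2)/r^(5/6)
Q^(1/3) = 8.9628
H^(1/2) = 3.1575
r^(5/6) = 11.662
v = 0.195 * 8.9628 * 3.1575 / 11.662 = 0.47321 m/s

0.47321 m/s


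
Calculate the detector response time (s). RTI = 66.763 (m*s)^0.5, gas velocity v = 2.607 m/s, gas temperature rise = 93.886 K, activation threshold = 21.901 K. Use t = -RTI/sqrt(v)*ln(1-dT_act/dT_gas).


dT_act/dT_gas = 0.23327
ln(1 - 0.23327) = -0.26562
t = -66.763 / sqrt(2.607) * -0.26562 = 10.983 s

10.983 s


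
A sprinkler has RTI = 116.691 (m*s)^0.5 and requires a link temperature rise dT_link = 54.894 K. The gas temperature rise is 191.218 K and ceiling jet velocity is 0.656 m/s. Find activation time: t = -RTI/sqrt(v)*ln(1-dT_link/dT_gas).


dT_link/dT_gas = 0.28708
ln(1 - 0.28708) = -0.33838
t = -116.691 / sqrt(0.656) * -0.33838 = 48.752 s

48.752 s


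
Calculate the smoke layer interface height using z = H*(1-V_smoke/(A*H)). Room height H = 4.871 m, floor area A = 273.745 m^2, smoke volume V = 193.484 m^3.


V/(A*H) = 0.14510
1 - 0.14510 = 0.85490
z = 4.871 * 0.85490 = 4.1642 m

4.1642 m


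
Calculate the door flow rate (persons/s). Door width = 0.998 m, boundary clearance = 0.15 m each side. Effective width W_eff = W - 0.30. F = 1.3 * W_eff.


W_eff = 0.998 - 0.30 = 0.698 m
F = 1.3 * 0.698 = 0.90740 persons/s

0.90740 persons/s


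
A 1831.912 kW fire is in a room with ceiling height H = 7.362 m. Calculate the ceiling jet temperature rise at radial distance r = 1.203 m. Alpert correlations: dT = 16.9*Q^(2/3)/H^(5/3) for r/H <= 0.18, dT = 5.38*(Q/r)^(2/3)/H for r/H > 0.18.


r/H = 1.203 / 7.362 = 0.16341
r/H <= 0.18, so dT = 16.9*Q^(2/3)/H^(5/3)
Q^(2/3) = 149.72
H^(5/3) = 27.861
dT = 16.9 * 149.72 / 27.861 = 90.816 K

90.816 K


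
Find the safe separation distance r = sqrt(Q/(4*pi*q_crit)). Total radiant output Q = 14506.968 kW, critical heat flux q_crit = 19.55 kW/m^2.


4*pi*q_crit = 245.67
Q/(4*pi*q_crit) = 59.050
r = sqrt(59.050) = 7.6844 m

7.6844 m


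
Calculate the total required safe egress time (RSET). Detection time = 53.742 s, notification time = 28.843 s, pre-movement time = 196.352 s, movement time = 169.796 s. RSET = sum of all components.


Total = 53.742 + 28.843 + 196.352 + 169.796 = 448.733 s

448.733 s


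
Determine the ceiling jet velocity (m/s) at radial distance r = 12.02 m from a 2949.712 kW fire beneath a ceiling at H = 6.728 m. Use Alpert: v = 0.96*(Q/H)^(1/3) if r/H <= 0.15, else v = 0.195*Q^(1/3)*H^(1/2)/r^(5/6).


r/H = 12.02 / 6.728 = 1.7866
r/H > 0.15, so v = 0.195*Q^(1/3)*H^(1/2)/r^(5/6)
Q^(1/3) = 14.341
H^(1/2) = 2.5938
r^(5/6) = 7.9418
v = 0.195 * 14.341 * 2.5938 / 7.9418 = 0.91338 m/s

0.91338 m/s


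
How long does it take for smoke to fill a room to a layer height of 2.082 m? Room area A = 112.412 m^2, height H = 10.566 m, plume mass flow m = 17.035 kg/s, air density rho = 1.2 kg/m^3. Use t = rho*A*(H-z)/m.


H - z = 8.484 m
t = 1.2 * 112.412 * 8.484 / 17.035 = 67.182 s

67.182 s


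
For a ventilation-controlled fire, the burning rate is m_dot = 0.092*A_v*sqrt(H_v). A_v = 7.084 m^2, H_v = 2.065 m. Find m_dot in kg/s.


sqrt(H_v) = 1.4370
m_dot = 0.092 * 7.084 * 1.4370 = 0.93654 kg/s

0.93654 kg/s


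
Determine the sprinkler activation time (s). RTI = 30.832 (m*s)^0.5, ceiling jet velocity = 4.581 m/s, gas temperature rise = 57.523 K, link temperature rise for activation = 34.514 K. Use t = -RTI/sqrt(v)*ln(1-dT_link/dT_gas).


dT_link/dT_gas = 0.60000
ln(1 - 0.60000) = -0.91630
t = -30.832 / sqrt(4.581) * -0.91630 = 13.200 s

13.200 s


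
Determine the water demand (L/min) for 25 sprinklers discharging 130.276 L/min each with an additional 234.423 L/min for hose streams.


Sprinkler demand = 25 * 130.276 = 3256.9 L/min
Total = 3256.9 + 234.423 = 3491.323 L/min

3491.323 L/min


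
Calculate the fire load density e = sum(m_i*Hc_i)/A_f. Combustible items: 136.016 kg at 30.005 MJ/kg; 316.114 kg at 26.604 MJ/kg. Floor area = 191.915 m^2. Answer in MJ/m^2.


Total energy = 136.016*30.005 + 316.114*26.604
= 4081.160 + 8409.897
= 12491.06 MJ
e = 12491.06 / 191.915 = 65.086 MJ/m^2

65.086 MJ/m^2


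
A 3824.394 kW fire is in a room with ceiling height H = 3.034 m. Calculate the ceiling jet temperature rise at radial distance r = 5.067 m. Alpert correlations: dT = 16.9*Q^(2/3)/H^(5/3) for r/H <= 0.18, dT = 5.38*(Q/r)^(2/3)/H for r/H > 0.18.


r/H = 5.067 / 3.034 = 1.6701
r/H > 0.18, so dT = 5.38*(Q/r)^(2/3)/H
Q/r = 754.76
(Q/r)^(2/3) = 82.897
dT = 5.38 * 82.897 / 3.034 = 147.00 K

147.00 K


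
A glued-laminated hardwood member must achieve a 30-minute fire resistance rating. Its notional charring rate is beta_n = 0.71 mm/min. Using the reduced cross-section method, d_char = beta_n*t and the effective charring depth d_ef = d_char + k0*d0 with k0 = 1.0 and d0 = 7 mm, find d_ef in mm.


d_char = 0.71 * 30 = 21.3 mm
d_ef = 21.3 + 1.0*7 = 28.3 mm

28.3 mm


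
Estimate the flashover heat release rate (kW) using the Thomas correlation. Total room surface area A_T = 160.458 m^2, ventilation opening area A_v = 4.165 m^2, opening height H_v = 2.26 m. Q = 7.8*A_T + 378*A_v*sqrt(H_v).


7.8*A_T = 1251.6
sqrt(H_v) = 1.5033
378*A_v*sqrt(H_v) = 2366.8
Q = 1251.6 + 2366.8 = 3618.4 kW

3618.4 kW


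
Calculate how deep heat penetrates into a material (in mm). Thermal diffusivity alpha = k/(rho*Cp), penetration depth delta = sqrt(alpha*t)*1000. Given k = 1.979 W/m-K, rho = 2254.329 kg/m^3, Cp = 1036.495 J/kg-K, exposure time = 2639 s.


alpha = 1.979 / (2254.329 * 1036.495) = 8.4696e-07 m^2/s
alpha * t = 0.0022351
delta = sqrt(0.0022351) * 1000 = 47.277 mm

47.277 mm


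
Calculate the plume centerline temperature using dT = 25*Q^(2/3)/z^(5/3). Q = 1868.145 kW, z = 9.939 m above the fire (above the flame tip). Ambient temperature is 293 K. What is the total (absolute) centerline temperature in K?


Q^(2/3) = 151.68
z^(5/3) = 45.945
dT = 25 * 151.68 / 45.945 = 82.536 K
T = 293 + 82.536 = 375.54 K

375.54 K


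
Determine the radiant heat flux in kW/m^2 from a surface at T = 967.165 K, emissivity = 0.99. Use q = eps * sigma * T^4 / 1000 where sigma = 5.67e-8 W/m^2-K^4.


T^4 = 8.7499e+11
q = 0.99 * 5.67e-8 * 8.7499e+11 / 1000 = 49.116 kW/m^2

49.116 kW/m^2


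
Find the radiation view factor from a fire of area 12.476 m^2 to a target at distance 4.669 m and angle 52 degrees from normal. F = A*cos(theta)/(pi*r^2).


cos(52 deg) = 0.61566
pi*r^2 = 68.485
F = 12.476 * 0.61566 / 68.485 = 0.11216

0.11216


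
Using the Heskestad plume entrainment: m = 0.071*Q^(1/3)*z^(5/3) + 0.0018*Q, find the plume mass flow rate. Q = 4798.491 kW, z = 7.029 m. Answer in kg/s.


Q^(1/3) = 16.867
z^(5/3) = 25.792
First term = 0.071 * 16.867 * 25.792 = 30.887
Second term = 0.0018 * 4798.491 = 8.6373
m = 39.525 kg/s

39.525 kg/s


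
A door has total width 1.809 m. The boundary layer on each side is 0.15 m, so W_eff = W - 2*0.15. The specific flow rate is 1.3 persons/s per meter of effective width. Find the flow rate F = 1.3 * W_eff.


W_eff = 1.809 - 0.30 = 1.509 m
F = 1.3 * 1.509 = 1.9617 persons/s

1.9617 persons/s


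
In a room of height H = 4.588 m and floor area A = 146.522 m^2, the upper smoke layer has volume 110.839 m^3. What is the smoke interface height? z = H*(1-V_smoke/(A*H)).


V/(A*H) = 0.16488
1 - 0.16488 = 0.83512
z = 4.588 * 0.83512 = 3.8315 m

3.8315 m


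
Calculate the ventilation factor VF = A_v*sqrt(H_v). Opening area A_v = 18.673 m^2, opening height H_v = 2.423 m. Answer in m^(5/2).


sqrt(H_v) = 1.5566
VF = 18.673 * 1.5566 = 29.066 m^(5/2)

29.066 m^(5/2)


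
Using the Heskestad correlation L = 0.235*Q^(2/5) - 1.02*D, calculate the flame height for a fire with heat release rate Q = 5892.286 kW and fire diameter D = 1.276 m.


Q^(2/5) = 32.219
0.235 * Q^(2/5) = 7.5715
1.02 * D = 1.3015
L = 6.2700 m

6.2700 m


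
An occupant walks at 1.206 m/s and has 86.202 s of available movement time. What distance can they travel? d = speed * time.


d = 1.206 * 86.202 = 103.96 m

103.96 m


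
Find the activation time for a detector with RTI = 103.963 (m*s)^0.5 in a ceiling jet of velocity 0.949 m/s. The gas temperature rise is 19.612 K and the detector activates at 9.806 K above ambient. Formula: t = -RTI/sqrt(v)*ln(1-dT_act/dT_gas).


dT_act/dT_gas = 0.5
ln(1 - 0.5) = -0.69315
t = -103.963 / sqrt(0.949) * -0.69315 = 73.973 s

73.973 s


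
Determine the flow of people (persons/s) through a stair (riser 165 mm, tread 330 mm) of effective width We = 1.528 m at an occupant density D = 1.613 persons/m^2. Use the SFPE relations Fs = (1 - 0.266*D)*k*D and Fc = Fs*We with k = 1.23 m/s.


1 - 0.266*D = 1 - 0.266*1.613 = 0.57094
Fs = 0.57094 * 1.23 * 1.613 = 1.1327 persons/(s*m)
Fc = 1.1327 * 1.528 = 1.7308 persons/s

1.7308 persons/s


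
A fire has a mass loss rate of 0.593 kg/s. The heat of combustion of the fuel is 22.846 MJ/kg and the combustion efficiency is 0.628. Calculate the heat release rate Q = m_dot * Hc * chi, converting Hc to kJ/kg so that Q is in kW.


Hc = 22.846 MJ/kg = 22.846 * 1000 kJ/kg = 22846 kJ/kg
Q = 0.593 kg/s * 22846 kJ/kg * 0.628 = 8507.9 kW

8507.9 kW


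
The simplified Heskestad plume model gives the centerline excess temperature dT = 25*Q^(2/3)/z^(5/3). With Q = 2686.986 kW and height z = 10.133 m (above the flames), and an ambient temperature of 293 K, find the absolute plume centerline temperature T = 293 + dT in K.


Q^(2/3) = 193.28
z^(5/3) = 47.449
dT = 25 * 193.28 / 47.449 = 101.83 K
T = 293 + 101.83 = 394.83 K

394.83 K


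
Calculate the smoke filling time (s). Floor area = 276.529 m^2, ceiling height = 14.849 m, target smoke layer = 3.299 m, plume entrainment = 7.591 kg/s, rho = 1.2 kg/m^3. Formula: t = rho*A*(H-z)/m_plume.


H - z = 11.55 m
t = 1.2 * 276.529 * 11.55 / 7.591 = 504.90 s

504.90 s


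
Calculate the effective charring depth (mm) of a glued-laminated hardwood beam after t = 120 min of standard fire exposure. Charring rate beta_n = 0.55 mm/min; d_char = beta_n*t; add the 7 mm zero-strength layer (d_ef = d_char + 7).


d_char = 0.55 * 120 = 66 mm
d_ef = 66 + 1.0*7 = 73 mm

73 mm


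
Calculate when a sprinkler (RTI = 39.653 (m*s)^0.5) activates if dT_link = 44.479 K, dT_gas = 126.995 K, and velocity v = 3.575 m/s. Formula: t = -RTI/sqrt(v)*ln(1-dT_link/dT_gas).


dT_link/dT_gas = 0.35024
ln(1 - 0.35024) = -0.43116
t = -39.653 / sqrt(3.575) * -0.43116 = 9.0422 s

9.0422 s


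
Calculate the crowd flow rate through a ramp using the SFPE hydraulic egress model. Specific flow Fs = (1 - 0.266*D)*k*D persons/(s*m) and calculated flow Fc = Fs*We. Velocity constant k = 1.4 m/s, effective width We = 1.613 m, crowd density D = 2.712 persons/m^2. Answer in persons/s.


1 - 0.266*D = 1 - 0.266*2.712 = 0.27861
Fs = 0.27861 * 1.4 * 2.712 = 1.0578 persons/(s*m)
Fc = 1.0578 * 1.613 = 1.7063 persons/s

1.7063 persons/s


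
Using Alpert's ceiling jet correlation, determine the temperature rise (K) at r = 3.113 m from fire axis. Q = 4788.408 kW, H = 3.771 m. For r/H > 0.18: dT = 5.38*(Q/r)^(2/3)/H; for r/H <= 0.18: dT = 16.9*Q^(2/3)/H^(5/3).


r/H = 3.113 / 3.771 = 0.82551
r/H > 0.18, so dT = 5.38*(Q/r)^(2/3)/H
Q/r = 1538.2
(Q/r)^(2/3) = 133.25
dT = 5.38 * 133.25 / 3.771 = 190.11 K

190.11 K


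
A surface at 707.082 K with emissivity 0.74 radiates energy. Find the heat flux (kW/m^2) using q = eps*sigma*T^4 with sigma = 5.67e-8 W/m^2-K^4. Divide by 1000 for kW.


T^4 = 2.4996e+11
q = 0.74 * 5.67e-8 * 2.4996e+11 / 1000 = 10.488 kW/m^2

10.488 kW/m^2


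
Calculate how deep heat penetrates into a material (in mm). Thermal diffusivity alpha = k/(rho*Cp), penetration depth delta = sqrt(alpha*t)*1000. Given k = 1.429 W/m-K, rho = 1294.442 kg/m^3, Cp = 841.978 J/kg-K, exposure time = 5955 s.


alpha = 1.429 / (1294.442 * 841.978) = 1.3111e-06 m^2/s
alpha * t = 0.0078078
delta = sqrt(0.0078078) * 1000 = 88.362 mm

88.362 mm


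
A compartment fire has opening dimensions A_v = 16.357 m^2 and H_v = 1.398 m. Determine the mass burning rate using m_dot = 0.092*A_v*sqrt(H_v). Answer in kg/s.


sqrt(H_v) = 1.1824
m_dot = 0.092 * 16.357 * 1.1824 = 1.7793 kg/s

1.7793 kg/s


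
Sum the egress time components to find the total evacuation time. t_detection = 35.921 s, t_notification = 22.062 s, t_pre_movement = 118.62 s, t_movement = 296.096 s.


Total = 35.921 + 22.062 + 118.62 + 296.096 = 472.699 s

472.699 s


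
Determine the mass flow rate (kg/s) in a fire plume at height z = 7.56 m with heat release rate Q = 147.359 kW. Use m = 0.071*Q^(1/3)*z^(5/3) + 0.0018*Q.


Q^(1/3) = 5.2819
z^(5/3) = 29.121
First term = 0.071 * 5.2819 * 29.121 = 10.921
Second term = 0.0018 * 147.359 = 0.26525
m = 11.186 kg/s

11.186 kg/s


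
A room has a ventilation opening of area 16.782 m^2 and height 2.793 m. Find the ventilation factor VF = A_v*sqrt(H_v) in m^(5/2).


sqrt(H_v) = 1.6712
VF = 16.782 * 1.6712 = 28.047 m^(5/2)

28.047 m^(5/2)


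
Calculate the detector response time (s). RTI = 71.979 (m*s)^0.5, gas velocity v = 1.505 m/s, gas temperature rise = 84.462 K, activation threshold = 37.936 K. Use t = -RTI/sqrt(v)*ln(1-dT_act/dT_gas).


dT_act/dT_gas = 0.44915
ln(1 - 0.44915) = -0.59629
t = -71.979 / sqrt(1.505) * -0.59629 = 34.986 s

34.986 s


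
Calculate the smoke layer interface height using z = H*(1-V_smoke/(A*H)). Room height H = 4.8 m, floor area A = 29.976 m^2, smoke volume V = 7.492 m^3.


V/(A*H) = 0.052069
1 - 0.052069 = 0.94793
z = 4.8 * 0.94793 = 4.5501 m

4.5501 m


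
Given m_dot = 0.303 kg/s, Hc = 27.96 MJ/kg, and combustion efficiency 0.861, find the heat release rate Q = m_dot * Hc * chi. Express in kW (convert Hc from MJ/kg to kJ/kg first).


Hc = 27.96 MJ/kg = 27.96 * 1000 kJ/kg = 27960 kJ/kg
Q = 0.303 kg/s * 27960 kJ/kg * 0.861 = 7294.3 kW

7294.3 kW


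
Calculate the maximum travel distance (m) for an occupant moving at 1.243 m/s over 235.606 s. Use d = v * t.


d = 1.243 * 235.606 = 292.86 m

292.86 m


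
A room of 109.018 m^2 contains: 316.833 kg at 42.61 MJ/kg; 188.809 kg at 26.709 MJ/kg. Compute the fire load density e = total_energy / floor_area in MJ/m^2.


Total energy = 316.833*42.61 + 188.809*26.709
= 13500.25 + 5042.900
= 18543.15 MJ
e = 18543.15 / 109.018 = 170.09 MJ/m^2

170.09 MJ/m^2


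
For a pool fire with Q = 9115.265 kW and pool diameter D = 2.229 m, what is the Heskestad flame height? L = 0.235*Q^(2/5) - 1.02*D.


Q^(2/5) = 38.363
0.235 * Q^(2/5) = 9.0152
1.02 * D = 2.2736
L = 6.7416 m

6.7416 m


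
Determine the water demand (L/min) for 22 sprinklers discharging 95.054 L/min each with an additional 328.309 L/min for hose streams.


Sprinkler demand = 22 * 95.054 = 2091.188 L/min
Total = 2091.188 + 328.309 = 2419.497 L/min

2419.497 L/min


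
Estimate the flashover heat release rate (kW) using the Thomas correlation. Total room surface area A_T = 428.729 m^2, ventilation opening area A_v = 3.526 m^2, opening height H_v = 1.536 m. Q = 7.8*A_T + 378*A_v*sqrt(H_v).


7.8*A_T = 3344.1
sqrt(H_v) = 1.2394
378*A_v*sqrt(H_v) = 1651.8
Q = 3344.1 + 1651.8 = 4995.9 kW

4995.9 kW


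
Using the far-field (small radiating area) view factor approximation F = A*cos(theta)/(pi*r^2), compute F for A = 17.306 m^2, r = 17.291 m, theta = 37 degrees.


cos(37 deg) = 0.79864
pi*r^2 = 939.27
F = 17.306 * 0.79864 / 939.27 = 0.014715

0.014715


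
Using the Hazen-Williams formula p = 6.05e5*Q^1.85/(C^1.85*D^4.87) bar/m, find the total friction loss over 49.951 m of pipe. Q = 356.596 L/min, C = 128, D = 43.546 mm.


Q^1.85 = 52666
C^1.85 = 7913.0
D^4.87 = 9.5869e+07
p/m = 0.042002 bar/m
p_total = 0.042002 * 49.951 = 2.0980 bar

2.0980 bar


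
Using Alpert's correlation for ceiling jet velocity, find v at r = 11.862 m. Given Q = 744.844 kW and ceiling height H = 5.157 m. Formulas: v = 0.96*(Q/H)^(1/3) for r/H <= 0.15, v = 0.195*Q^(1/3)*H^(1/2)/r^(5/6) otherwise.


r/H = 11.862 / 5.157 = 2.3002
r/H > 0.15, so v = 0.195*Q^(1/3)*H^(1/2)/r^(5/6)
Q^(1/3) = 9.0647
H^(1/2) = 2.2709
r^(5/6) = 7.8547
v = 0.195 * 9.0647 * 2.2709 / 7.8547 = 0.51104 m/s

0.51104 m/s


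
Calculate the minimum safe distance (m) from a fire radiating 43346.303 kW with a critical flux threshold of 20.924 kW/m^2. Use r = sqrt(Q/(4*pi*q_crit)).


4*pi*q_crit = 262.94
Q/(4*pi*q_crit) = 164.85
r = sqrt(164.85) = 12.840 m

12.840 m


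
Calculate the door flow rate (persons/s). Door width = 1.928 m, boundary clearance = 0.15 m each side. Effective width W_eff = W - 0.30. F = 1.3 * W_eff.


W_eff = 1.928 - 0.30 = 1.628 m
F = 1.3 * 1.628 = 2.1164 persons/s

2.1164 persons/s


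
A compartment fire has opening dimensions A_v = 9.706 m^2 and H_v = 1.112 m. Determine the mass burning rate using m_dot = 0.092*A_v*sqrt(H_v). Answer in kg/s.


sqrt(H_v) = 1.0545
m_dot = 0.092 * 9.706 * 1.0545 = 0.94163 kg/s

0.94163 kg/s


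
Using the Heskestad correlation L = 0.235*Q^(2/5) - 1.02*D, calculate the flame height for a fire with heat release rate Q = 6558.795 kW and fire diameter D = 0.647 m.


Q^(2/5) = 33.630
0.235 * Q^(2/5) = 7.9031
1.02 * D = 0.65994
L = 7.2432 m

7.2432 m


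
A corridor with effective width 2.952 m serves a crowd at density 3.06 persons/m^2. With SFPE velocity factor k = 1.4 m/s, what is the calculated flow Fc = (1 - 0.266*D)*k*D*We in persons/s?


1 - 0.266*D = 1 - 0.266*3.06 = 0.18604
Fs = 0.18604 * 1.4 * 3.06 = 0.79700 persons/(s*m)
Fc = 0.79700 * 2.952 = 2.3527 persons/s

2.3527 persons/s


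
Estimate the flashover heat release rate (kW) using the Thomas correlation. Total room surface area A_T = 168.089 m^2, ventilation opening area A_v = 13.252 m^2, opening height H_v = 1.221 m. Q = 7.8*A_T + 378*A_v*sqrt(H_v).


7.8*A_T = 1311.1
sqrt(H_v) = 1.1050
378*A_v*sqrt(H_v) = 5535.2
Q = 1311.1 + 5535.2 = 6846.3 kW

6846.3 kW


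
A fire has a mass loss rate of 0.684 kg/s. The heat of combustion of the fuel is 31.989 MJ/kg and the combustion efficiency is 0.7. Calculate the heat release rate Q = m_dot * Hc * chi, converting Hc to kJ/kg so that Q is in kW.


Hc = 31.989 MJ/kg = 31.989 * 1000 kJ/kg = 31989 kJ/kg
Q = 0.684 kg/s * 31989 kJ/kg * 0.7 = 15316 kW

15316 kW


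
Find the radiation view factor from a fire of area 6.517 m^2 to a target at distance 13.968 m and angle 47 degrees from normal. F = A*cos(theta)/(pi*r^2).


cos(47 deg) = 0.68200
pi*r^2 = 612.94
F = 6.517 * 0.68200 / 612.94 = 0.0072512

0.0072512


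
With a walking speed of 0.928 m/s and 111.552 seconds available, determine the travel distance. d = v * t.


d = 0.928 * 111.552 = 103.52 m

103.52 m


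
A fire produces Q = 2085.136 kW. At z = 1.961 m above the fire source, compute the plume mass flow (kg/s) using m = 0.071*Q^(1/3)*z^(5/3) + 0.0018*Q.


Q^(1/3) = 12.776
z^(5/3) = 3.0723
First term = 0.071 * 12.776 * 3.0723 = 2.7868
Second term = 0.0018 * 2085.136 = 3.7532
m = 6.5400 kg/s

6.5400 kg/s


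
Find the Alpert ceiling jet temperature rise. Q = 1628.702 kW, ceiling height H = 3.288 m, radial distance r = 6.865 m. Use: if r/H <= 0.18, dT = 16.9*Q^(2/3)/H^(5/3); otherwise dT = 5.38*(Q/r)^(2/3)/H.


r/H = 6.865 / 3.288 = 2.0879
r/H > 0.18, so dT = 5.38*(Q/r)^(2/3)/H
Q/r = 237.25
(Q/r)^(2/3) = 38.324
dT = 5.38 * 38.324 / 3.288 = 62.707 K

62.707 K


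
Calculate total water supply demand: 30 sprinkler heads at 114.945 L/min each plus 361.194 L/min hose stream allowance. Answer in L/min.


Sprinkler demand = 30 * 114.945 = 3448.35 L/min
Total = 3448.35 + 361.194 = 3809.544 L/min

3809.544 L/min


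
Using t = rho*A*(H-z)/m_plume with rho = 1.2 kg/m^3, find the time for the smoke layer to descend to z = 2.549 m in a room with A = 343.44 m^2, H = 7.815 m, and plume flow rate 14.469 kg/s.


H - z = 5.266 m
t = 1.2 * 343.44 * 5.266 / 14.469 = 149.99 s

149.99 s


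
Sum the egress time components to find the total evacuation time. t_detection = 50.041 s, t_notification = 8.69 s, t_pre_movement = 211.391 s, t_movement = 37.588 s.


Total = 50.041 + 8.69 + 211.391 + 37.588 = 307.71 s

307.71 s


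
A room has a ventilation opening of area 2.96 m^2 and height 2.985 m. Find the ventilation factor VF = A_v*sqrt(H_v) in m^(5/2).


sqrt(H_v) = 1.7277
VF = 2.96 * 1.7277 = 5.1140 m^(5/2)

5.1140 m^(5/2)


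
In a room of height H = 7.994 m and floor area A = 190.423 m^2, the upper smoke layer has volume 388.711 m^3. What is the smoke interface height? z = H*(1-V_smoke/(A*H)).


V/(A*H) = 0.25535
1 - 0.25535 = 0.74465
z = 7.994 * 0.74465 = 5.9527 m

5.9527 m


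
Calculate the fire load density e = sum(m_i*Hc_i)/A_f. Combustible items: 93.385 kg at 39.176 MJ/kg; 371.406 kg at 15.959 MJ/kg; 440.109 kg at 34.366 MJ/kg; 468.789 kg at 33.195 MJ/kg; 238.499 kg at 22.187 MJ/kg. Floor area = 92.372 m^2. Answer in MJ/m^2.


Total energy = 93.385*39.176 + 371.406*15.959 + 440.109*34.366 + 468.789*33.195 + 238.499*22.187
= 3658.451 + 5927.268 + 15124.79 + 15561.45 + 5291.577
= 45563.53 MJ
e = 45563.53 / 92.372 = 493.26 MJ/m^2

493.26 MJ/m^2


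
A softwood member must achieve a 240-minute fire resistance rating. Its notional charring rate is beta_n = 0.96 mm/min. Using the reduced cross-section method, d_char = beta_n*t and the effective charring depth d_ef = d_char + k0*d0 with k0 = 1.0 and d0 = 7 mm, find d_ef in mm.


d_char = 0.96 * 240 = 230.4 mm
d_ef = 230.4 + 1.0*7 = 237.4 mm

237.4 mm


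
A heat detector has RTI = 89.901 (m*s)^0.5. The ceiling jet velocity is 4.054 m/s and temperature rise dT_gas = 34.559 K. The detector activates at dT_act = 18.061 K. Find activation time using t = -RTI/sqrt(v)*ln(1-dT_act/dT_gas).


dT_act/dT_gas = 0.52261
ln(1 - 0.52261) = -0.73943
t = -89.901 / sqrt(4.054) * -0.73943 = 33.016 s

33.016 s


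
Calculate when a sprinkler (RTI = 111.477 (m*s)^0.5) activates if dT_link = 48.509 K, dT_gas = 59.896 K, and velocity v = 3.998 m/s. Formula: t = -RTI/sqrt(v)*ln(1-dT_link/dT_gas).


dT_link/dT_gas = 0.80989
ln(1 - 0.80989) = -1.6601
t = -111.477 / sqrt(3.998) * -1.6601 = 92.557 s

92.557 s


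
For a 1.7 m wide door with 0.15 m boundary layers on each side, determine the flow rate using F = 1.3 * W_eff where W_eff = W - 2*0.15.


W_eff = 1.7 - 0.30 = 1.4 m
F = 1.3 * 1.4 = 1.82 persons/s

1.82 persons/s


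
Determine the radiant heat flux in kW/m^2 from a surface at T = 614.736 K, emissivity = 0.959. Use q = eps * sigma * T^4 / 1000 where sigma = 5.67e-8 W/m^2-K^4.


T^4 = 1.4281e+11
q = 0.959 * 5.67e-8 * 1.4281e+11 / 1000 = 7.7653 kW/m^2

7.7653 kW/m^2


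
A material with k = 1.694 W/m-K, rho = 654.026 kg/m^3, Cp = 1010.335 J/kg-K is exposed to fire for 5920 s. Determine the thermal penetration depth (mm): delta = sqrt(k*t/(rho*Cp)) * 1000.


alpha = 1.694 / (654.026 * 1010.335) = 2.5636e-06 m^2/s
alpha * t = 0.015177
delta = sqrt(0.015177) * 1000 = 123.19 mm

123.19 mm


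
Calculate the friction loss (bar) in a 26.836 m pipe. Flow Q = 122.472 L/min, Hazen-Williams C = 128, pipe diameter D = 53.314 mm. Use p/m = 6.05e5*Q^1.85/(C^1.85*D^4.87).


Q^1.85 = 7292.4
C^1.85 = 7913.0
D^4.87 = 2.5687e+08
p/m = 0.0021705 bar/m
p_total = 0.0021705 * 26.836 = 0.058249 bar

0.058249 bar


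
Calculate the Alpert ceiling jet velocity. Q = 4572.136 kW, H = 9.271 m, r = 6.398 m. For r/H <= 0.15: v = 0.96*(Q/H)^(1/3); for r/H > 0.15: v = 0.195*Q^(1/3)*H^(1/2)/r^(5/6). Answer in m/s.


r/H = 6.398 / 9.271 = 0.69011
r/H > 0.15, so v = 0.195*Q^(1/3)*H^(1/2)/r^(5/6)
Q^(1/3) = 16.597
H^(1/2) = 3.0448
r^(5/6) = 4.6957
v = 0.195 * 16.597 * 3.0448 / 4.6957 = 2.0986 m/s

2.0986 m/s


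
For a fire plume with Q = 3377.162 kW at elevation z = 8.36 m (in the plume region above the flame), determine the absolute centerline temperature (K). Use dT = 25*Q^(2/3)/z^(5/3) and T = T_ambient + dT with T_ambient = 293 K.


Q^(2/3) = 225.10
z^(5/3) = 34.436
dT = 25 * 225.10 / 34.436 = 163.42 K
T = 293 + 163.42 = 456.42 K

456.42 K


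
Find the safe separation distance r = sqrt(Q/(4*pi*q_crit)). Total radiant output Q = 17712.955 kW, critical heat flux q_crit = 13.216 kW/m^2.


4*pi*q_crit = 166.08
Q/(4*pi*q_crit) = 106.65
r = sqrt(106.65) = 10.327 m

10.327 m


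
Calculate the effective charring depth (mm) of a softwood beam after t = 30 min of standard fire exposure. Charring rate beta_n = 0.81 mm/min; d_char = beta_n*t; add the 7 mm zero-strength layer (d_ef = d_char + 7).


d_char = 0.81 * 30 = 24.3 mm
d_ef = 24.3 + 1.0*7 = 31.3 mm

31.3 mm


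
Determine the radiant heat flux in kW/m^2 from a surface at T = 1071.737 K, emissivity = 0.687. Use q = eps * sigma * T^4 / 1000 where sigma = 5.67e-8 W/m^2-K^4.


T^4 = 1.3193e+12
q = 0.687 * 5.67e-8 * 1.3193e+12 / 1000 = 51.392 kW/m^2

51.392 kW/m^2


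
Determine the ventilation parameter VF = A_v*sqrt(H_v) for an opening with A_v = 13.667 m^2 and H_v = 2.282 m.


sqrt(H_v) = 1.5106
VF = 13.667 * 1.5106 = 20.646 m^(5/2)

20.646 m^(5/2)


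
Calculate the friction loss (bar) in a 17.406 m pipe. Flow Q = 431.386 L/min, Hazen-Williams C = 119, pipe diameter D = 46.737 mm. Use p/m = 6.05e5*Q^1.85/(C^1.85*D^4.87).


Q^1.85 = 74904
C^1.85 = 6914.5
D^4.87 = 1.3528e+08
p/m = 0.048445 bar/m
p_total = 0.048445 * 17.406 = 0.84323 bar

0.84323 bar


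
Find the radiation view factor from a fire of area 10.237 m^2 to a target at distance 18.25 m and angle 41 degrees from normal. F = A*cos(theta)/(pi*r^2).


cos(41 deg) = 0.75471
pi*r^2 = 1046.3
F = 10.237 * 0.75471 / 1046.3 = 0.0073837

0.0073837


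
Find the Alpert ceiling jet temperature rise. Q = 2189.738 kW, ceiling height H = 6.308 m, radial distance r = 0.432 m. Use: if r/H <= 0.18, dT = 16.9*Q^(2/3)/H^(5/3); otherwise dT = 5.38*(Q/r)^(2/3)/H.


r/H = 0.432 / 6.308 = 0.068484
r/H <= 0.18, so dT = 16.9*Q^(2/3)/H^(5/3)
Q^(2/3) = 168.63
H^(5/3) = 21.535
dT = 16.9 * 168.63 / 21.535 = 132.33 K

132.33 K


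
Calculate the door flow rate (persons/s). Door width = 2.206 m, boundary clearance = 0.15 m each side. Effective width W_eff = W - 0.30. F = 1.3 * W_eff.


W_eff = 2.206 - 0.30 = 1.906 m
F = 1.3 * 1.906 = 2.4778 persons/s

2.4778 persons/s


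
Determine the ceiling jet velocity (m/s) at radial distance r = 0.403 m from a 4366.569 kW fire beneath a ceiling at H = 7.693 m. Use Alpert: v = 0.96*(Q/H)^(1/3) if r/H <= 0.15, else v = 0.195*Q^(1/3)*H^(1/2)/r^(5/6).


r/H = 0.403 / 7.693 = 0.052385
r/H <= 0.15, so v = 0.96*(Q/H)^(1/3)
Q/H = 567.60
(Q/H)^(1/3) = 8.2797
v = 0.96 * 8.2797 = 7.9485 m/s

7.9485 m/s


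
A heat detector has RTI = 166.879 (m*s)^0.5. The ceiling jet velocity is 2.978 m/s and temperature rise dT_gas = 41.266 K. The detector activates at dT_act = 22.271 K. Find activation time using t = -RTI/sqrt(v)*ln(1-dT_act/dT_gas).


dT_act/dT_gas = 0.53969
ln(1 - 0.53969) = -0.77586
t = -166.879 / sqrt(2.978) * -0.77586 = 75.028 s

75.028 s


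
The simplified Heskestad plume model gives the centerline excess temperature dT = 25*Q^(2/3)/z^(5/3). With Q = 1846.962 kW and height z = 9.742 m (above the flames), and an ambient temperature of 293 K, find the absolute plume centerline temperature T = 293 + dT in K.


Q^(2/3) = 150.54
z^(5/3) = 44.437
dT = 25 * 150.54 / 44.437 = 84.690 K
T = 293 + 84.690 = 377.69 K

377.69 K


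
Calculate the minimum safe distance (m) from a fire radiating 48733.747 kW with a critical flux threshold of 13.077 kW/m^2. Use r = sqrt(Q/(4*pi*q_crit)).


4*pi*q_crit = 164.33
Q/(4*pi*q_crit) = 296.56
r = sqrt(296.56) = 17.221 m

17.221 m


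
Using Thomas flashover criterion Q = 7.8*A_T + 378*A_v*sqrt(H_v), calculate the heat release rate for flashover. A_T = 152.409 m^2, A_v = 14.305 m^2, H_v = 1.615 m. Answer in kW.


7.8*A_T = 1188.8
sqrt(H_v) = 1.2708
378*A_v*sqrt(H_v) = 6871.7
Q = 1188.8 + 6871.7 = 8060.5 kW

8060.5 kW


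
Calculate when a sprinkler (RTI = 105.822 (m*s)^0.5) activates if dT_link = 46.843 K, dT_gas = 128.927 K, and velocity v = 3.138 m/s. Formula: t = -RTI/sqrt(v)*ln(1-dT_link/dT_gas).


dT_link/dT_gas = 0.36333
ln(1 - 0.36333) = -0.45150
t = -105.822 / sqrt(3.138) * -0.45150 = 26.972 s

26.972 s


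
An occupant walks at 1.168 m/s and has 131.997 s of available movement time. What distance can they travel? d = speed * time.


d = 1.168 * 131.997 = 154.17 m

154.17 m


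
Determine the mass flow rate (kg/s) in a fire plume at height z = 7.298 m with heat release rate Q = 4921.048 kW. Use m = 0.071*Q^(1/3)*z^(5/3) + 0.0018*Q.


Q^(1/3) = 17.009
z^(5/3) = 27.458
First term = 0.071 * 17.009 * 27.458 = 33.160
Second term = 0.0018 * 4921.048 = 8.8579
m = 42.018 kg/s

42.018 kg/s


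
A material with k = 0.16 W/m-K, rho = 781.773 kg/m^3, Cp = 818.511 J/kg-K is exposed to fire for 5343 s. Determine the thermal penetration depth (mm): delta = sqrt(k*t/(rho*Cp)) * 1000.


alpha = 0.16 / (781.773 * 818.511) = 2.5004e-07 m^2/s
alpha * t = 0.0013360
delta = sqrt(0.0013360) * 1000 = 36.551 mm

36.551 mm


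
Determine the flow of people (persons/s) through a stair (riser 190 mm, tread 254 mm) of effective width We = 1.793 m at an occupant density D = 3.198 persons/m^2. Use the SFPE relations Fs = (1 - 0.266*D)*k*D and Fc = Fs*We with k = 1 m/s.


1 - 0.266*D = 1 - 0.266*3.198 = 0.14933
Fs = 0.14933 * 1 * 3.198 = 0.47756 persons/(s*m)
Fc = 0.47756 * 1.793 = 0.85627 persons/s

0.85627 persons/s


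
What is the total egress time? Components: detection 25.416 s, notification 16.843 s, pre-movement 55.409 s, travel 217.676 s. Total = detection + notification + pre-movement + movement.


Total = 25.416 + 16.843 + 55.409 + 217.676 = 315.344 s

315.344 s


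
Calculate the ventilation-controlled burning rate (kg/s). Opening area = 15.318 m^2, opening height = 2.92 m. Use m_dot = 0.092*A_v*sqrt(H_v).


sqrt(H_v) = 1.7088
m_dot = 0.092 * 15.318 * 1.7088 = 2.4081 kg/s

2.4081 kg/s


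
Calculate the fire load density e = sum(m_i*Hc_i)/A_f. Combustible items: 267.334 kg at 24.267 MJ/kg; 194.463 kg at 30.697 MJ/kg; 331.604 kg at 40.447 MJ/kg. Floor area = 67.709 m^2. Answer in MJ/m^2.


Total energy = 267.334*24.267 + 194.463*30.697 + 331.604*40.447
= 6487.394 + 5969.431 + 13412.39
= 25869.21 MJ
e = 25869.21 / 67.709 = 382.06 MJ/m^2

382.06 MJ/m^2


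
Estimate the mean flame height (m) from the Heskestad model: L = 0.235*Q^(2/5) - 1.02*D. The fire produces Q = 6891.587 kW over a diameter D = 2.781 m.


Q^(2/5) = 34.303
0.235 * Q^(2/5) = 8.0611
1.02 * D = 2.8366
L = 5.2245 m

5.2245 m


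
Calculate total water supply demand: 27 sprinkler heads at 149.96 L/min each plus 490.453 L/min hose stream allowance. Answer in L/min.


Sprinkler demand = 27 * 149.96 = 4048.92 L/min
Total = 4048.92 + 490.453 = 4539.373 L/min

4539.373 L/min


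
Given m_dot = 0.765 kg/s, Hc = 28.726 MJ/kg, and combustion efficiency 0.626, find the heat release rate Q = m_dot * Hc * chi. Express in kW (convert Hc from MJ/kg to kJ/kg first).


Hc = 28.726 MJ/kg = 28.726 * 1000 kJ/kg = 28726 kJ/kg
Q = 0.765 kg/s * 28726 kJ/kg * 0.626 = 13757 kW

13757 kW


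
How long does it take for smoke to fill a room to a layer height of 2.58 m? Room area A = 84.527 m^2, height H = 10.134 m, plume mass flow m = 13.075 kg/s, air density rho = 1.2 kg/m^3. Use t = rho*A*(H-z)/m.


H - z = 7.554 m
t = 1.2 * 84.527 * 7.554 / 13.075 = 58.602 s

58.602 s


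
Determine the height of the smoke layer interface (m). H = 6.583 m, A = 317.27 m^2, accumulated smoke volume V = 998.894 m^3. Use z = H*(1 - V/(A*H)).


V/(A*H) = 0.47826
1 - 0.47826 = 0.52174
z = 6.583 * 0.52174 = 3.4346 m

3.4346 m


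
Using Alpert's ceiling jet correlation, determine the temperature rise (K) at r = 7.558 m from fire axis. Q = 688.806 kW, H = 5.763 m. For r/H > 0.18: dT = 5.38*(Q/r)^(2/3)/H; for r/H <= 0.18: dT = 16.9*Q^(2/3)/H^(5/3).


r/H = 7.558 / 5.763 = 1.3115
r/H > 0.18, so dT = 5.38*(Q/r)^(2/3)/H
Q/r = 91.136
(Q/r)^(2/3) = 20.252
dT = 5.38 * 20.252 / 5.763 = 18.906 K

18.906 K


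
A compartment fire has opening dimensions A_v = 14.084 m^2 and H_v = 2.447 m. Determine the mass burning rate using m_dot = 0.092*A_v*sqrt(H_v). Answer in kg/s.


sqrt(H_v) = 1.5643
m_dot = 0.092 * 14.084 * 1.5643 = 2.0269 kg/s

2.0269 kg/s


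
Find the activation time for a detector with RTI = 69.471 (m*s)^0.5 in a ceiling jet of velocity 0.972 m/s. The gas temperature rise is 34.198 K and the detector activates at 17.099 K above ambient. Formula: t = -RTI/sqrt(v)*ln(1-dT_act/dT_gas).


dT_act/dT_gas = 0.5
ln(1 - 0.5) = -0.69315
t = -69.471 / sqrt(0.972) * -0.69315 = 48.842 s

48.842 s


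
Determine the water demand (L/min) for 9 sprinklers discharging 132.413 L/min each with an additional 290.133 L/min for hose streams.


Sprinkler demand = 9 * 132.413 = 1191.717 L/min
Total = 1191.717 + 290.133 = 1481.85 L/min

1481.85 L/min


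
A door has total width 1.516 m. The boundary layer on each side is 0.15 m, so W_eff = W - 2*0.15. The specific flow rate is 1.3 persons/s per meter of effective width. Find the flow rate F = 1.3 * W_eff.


W_eff = 1.516 - 0.30 = 1.216 m
F = 1.3 * 1.216 = 1.5808 persons/s

1.5808 persons/s


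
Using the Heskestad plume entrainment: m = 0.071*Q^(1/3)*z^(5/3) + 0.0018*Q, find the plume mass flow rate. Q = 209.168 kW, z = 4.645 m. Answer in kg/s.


Q^(1/3) = 5.9361
z^(5/3) = 12.931
First term = 0.071 * 5.9361 * 12.931 = 5.4500
Second term = 0.0018 * 209.168 = 0.37650
m = 5.8265 kg/s

5.8265 kg/s


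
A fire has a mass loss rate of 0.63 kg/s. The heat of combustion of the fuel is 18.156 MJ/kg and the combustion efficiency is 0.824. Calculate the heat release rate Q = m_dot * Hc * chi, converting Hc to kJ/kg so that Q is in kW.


Hc = 18.156 MJ/kg = 18.156 * 1000 kJ/kg = 18156 kJ/kg
Q = 0.63 kg/s * 18156 kJ/kg * 0.824 = 9425.1 kW

9425.1 kW


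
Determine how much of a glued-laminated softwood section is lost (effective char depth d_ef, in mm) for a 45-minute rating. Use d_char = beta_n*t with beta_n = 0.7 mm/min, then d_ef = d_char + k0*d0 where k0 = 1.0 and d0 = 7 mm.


d_char = 0.7 * 45 = 31.5 mm
d_ef = 31.5 + 1.0*7 = 38.5 mm

38.5 mm


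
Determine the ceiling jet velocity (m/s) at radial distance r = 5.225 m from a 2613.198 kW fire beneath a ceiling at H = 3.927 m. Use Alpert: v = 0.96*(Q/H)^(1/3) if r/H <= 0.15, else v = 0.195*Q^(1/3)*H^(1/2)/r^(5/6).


r/H = 5.225 / 3.927 = 1.3305
r/H > 0.15, so v = 0.195*Q^(1/3)*H^(1/2)/r^(5/6)
Q^(1/3) = 13.774
H^(1/2) = 1.9817
r^(5/6) = 3.9665
v = 0.195 * 13.774 * 1.9817 / 3.9665 = 1.3419 m/s

1.3419 m/s


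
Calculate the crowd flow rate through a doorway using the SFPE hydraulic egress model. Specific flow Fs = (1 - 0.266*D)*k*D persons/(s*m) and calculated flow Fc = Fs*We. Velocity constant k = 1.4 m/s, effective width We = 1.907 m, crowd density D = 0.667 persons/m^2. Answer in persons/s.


1 - 0.266*D = 1 - 0.266*0.667 = 0.82258
Fs = 0.82258 * 1.4 * 0.667 = 0.76812 persons/(s*m)
Fc = 0.76812 * 1.907 = 1.4648 persons/s

1.4648 persons/s


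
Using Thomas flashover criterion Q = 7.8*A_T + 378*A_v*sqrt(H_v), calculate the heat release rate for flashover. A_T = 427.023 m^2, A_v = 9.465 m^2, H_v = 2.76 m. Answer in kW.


7.8*A_T = 3330.8
sqrt(H_v) = 1.6613
378*A_v*sqrt(H_v) = 5943.8
Q = 3330.8 + 5943.8 = 9274.6 kW

9274.6 kW
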